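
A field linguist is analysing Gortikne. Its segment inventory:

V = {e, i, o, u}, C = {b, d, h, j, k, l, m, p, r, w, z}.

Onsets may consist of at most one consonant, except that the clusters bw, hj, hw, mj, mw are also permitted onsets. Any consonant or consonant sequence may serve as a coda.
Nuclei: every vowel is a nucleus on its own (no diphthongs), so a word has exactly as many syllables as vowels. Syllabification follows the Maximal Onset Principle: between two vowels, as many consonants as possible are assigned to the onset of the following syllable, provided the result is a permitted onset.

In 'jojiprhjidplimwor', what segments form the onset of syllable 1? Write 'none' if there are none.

The vowels are o, i, i, i, o — 5 nuclei, so 5 syllables.
Between /o/ (V1) and /i/ (V2): /j/ is a single consonant, so it becomes the next onset.
Between /i/ (V2) and /i/ (V3): /prhj/ splits as /pr/ + /hj/ (/hj/ is the longest suffix that is a licit onset).
Between /i/ (V3) and /i/ (V4): cluster /dpl/ — the longest permitted-onset suffix is /l/; onset = /l/, preceding coda = /dp/.
Between /i/ (V4) and /o/ (V5): /mw/ — entire cluster is a permitted onset → onset /mw/, coda ∅.
Result: jo.jipr.hjidp.li.mwor.
Syllable 1 is /jo/: onset /j/, nucleus /o/, coda ∅.

j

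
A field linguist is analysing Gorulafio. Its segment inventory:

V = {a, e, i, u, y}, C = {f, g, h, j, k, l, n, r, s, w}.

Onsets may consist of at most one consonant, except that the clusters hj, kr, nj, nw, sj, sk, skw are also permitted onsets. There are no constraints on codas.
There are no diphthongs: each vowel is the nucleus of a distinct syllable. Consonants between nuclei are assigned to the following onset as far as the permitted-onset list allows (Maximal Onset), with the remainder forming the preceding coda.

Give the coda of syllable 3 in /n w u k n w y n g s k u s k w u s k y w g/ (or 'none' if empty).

none

Nuclei (vowels): u, y, u, u, y → 5 syllables.
/u…y/ gap (V1→V2): /knw/ splits as /k/ + /nw/ (/nw/ is the longest suffix that is a licit onset).
/y…u/ gap (V2→V3): /ngsk/; trying suffixes from longest down, /sk/ is the first permitted one, so coda /ng/ | onset /sk/.
/u…u/ gap (V3→V4): /skw/ — entire cluster is a permitted onset → onset /skw/, coda ∅.
/u…y/ gap (V4→V5): cluster /sk/ — /sk/ is itself a permitted onset, so the whole cluster goes right; preceding coda = ∅.
Putting it together: nwuk.nwyng.sku.skwu.skywg.
Syllable 3 is /sku/: onset /sk/, nucleus /u/, coda ∅.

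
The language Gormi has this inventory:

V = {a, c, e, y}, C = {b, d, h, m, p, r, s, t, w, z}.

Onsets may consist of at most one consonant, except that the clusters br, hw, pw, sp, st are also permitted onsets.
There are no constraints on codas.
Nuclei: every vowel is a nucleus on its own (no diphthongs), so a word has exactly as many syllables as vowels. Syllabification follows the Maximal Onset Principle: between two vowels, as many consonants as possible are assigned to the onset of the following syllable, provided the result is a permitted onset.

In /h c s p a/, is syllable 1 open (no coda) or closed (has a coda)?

open

The vowels are c, a — 2 nuclei, so 2 syllables.
Between /c/ (V1) and /a/ (V2): /sp/ is a licit onset in full, so it all attaches to the next syllable.
Result: hc.spa.
Syllable 1 is /hc/; it ends in its nucleus with no coda, so it is open.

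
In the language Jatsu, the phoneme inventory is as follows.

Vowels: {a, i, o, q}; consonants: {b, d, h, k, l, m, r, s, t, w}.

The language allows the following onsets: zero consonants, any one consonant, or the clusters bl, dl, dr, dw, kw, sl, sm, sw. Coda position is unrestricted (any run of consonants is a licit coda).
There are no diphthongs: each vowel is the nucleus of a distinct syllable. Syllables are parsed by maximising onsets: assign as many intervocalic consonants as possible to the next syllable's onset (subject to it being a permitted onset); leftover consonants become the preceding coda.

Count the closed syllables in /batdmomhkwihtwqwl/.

Nuclei (vowels): a, o, i, q → 4 syllables.
σ1/σ2 boundary: /tdm/ — longest licit onset from the right is /m/, leaving /td/ as coda.
σ2/σ3 boundary: /mhkw/ — longest licit onset from the right is /kw/, leaving /mh/ as coda.
σ3/σ4 boundary: cluster /htw/ — the longest permitted-onset suffix is /w/; onset = /w/, preceding coda = /ht/.
Putting it together: batd.momh.kwiht.wqwl.
Classifying each syllable: /batd/ (closed), /momh/ (closed), /kwiht/ (closed), /wqwl/ (closed).
Closed syllables: 4.

4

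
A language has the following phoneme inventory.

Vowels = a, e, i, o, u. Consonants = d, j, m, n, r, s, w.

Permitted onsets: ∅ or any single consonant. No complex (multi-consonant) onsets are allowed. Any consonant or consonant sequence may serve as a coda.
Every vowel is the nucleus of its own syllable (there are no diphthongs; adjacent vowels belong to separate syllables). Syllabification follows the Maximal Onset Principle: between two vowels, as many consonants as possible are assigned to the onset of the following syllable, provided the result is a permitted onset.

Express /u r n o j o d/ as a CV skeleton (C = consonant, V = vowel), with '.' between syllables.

Vowels present: u, o, o; each is a nucleus, giving 3 syllables.
σ1/σ2 boundary: /rn/ — longest licit onset from the right is /n/, leaving /r/ as coda.
σ2/σ3 boundary: just /j/ — single C goes to the following onset.
Syllabification: ur.no.jod.
Mapping each syllable to C/V: /ur/ → VC, /no/ → CV, /jod/ → CVC.

VC.CV.CVC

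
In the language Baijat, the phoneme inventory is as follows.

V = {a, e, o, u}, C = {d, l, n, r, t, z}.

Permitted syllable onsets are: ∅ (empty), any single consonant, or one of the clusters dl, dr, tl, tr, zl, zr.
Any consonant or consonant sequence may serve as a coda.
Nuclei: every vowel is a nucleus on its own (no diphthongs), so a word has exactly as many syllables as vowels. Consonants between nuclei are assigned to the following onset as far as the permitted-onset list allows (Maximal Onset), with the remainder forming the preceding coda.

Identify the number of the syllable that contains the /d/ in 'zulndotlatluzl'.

2

Nuclei (vowels): u, o, a, u → 4 syllables.
V1 /u/ – V2 /o/: /lnd/; trying suffixes from longest down, /d/ is the first permitted one, so coda /ln/ | onset /d/.
V2 /o/ – V3 /a/: /tl/ — entire cluster is a permitted onset → onset /tl/, coda ∅.
V3 /a/ – V4 /u/: /tl/ — entire cluster is a permitted onset → onset /tl/, coda ∅.
So the parse is zuln.do.tla.tluzl.
The /d/ is in the onset of syllable 2 (/do/).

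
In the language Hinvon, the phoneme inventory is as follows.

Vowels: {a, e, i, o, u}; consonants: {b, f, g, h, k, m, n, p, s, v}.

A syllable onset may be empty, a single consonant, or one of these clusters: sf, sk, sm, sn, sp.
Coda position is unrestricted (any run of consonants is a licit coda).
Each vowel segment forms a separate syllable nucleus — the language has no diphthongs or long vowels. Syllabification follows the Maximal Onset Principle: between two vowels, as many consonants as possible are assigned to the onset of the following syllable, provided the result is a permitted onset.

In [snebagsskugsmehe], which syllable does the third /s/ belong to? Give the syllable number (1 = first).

Vowels present: e, a, u, e, e; each is a nucleus, giving 5 syllables.
V1 /e/ – V2 /a/: /b/ → onset of the next syllable (single consonants are always licit onsets).
V2 /a/ – V3 /u/: /gssk/ splits as /gs/ + /sk/ (/sk/ is the longest suffix that is a licit onset).
V3 /u/ – V4 /e/: cluster /gsm/ — the longest permitted-onset suffix is /sm/; onset = /sm/, preceding coda = /g/.
V4 /e/ – V5 /e/: /h/ is a single consonant, so it becomes the next onset.
So the parse is sne.bags.skug.sme.he.
The third /s/ is in the onset of syllable 3 (/skug/).

3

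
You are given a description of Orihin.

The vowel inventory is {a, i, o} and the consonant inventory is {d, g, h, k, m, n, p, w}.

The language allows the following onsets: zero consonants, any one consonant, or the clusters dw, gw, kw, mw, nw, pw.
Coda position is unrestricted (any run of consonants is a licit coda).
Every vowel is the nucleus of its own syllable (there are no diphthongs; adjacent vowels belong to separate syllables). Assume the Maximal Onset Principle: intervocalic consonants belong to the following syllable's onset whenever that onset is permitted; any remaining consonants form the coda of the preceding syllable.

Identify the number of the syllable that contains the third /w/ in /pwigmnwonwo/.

Nuclei (vowels): i, o, o → 3 syllables.
V1 /i/ – V2 /o/: cluster /gmnw/ — the longest permitted-onset suffix is /nw/; onset = /nw/, preceding coda = /gm/.
V2 /o/ – V3 /o/: /nw/ — entire cluster is a permitted onset → onset /nw/, coda ∅.
Syllabification: pwigm.nwo.nwo.
The third /w/ is in the onset of syllable 3 (/nwo/).

3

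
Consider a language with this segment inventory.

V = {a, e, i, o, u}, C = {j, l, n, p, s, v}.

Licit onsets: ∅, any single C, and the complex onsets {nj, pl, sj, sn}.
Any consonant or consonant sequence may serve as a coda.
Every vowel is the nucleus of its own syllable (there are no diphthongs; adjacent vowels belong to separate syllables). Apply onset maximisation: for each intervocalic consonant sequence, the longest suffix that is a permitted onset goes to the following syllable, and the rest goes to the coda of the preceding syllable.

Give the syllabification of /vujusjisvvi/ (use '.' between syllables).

vu.ju.sjisv.vi

Nuclei (vowels): u, u, i, i → 4 syllables.
V1 /u/ – V2 /u/: /j/ is a single consonant, so it becomes the next onset.
V2 /u/ – V3 /i/: /sj/ — entire cluster is a permitted onset → onset /sj/, coda ∅.
V3 /i/ – V4 /i/: /svv/ — longest licit onset from the right is /v/, leaving /sv/ as coda.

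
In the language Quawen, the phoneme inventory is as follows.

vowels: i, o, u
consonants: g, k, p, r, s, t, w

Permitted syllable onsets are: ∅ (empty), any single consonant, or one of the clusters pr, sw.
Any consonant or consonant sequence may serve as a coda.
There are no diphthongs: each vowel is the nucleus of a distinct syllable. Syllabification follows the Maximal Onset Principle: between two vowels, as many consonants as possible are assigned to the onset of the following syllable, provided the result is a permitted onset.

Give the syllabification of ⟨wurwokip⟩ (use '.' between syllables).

wur.wo.kip

The vowels are u, o, i — 3 nuclei, so 3 syllables.
V1 /u/ – V2 /o/: /rw/; trying suffixes from longest down, /w/ is the first permitted one, so coda /r/ | onset /w/.
V2 /o/ – V3 /i/: /k/ → onset of the next syllable (single consonants are always licit onsets).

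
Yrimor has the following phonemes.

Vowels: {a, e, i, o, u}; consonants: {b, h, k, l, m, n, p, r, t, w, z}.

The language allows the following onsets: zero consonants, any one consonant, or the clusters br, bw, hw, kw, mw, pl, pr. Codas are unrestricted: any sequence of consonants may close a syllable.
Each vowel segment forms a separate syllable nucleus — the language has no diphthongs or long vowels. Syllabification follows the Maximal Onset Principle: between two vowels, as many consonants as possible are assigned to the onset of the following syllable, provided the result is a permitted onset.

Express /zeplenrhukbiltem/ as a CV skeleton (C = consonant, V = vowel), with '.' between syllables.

Nuclei (vowels): e, e, u, i, e → 5 syllables.
Between /e/ (V1) and /e/ (V2): /pl/ is a licit onset in full, so it all attaches to the next syllable.
Between /e/ (V2) and /u/ (V3): /nrh/ splits as /nr/ + /h/ (/h/ is the longest suffix that is a licit onset).
Between /u/ (V3) and /i/ (V4): cluster /kb/ — the longest permitted-onset suffix is /b/; onset = /b/, preceding coda = /k/.
Between /i/ (V4) and /e/ (V5): /lt/; trying suffixes from longest down, /t/ is the first permitted one, so coda /l/ | onset /t/.
Putting it together: ze.plenr.huk.bil.tem.
Mapping each syllable to C/V: /ze/ → CV, /plenr/ → CCVCC, /huk/ → CVC, /bil/ → CVC, /tem/ → CVC.

CV.CCVCC.CVC.CVC.CVC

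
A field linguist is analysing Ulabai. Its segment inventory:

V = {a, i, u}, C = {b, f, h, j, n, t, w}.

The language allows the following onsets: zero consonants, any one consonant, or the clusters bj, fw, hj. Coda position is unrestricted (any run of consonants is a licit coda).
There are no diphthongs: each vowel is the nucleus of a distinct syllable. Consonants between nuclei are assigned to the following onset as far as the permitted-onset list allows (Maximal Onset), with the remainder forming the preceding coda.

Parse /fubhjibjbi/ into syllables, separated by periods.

fub.hjibj.bi

Nuclei (vowels): u, i, i → 3 syllables.
V1 /u/ – V2 /i/: /bhj/; trying suffixes from longest down, /hj/ is the first permitted one, so coda /b/ | onset /hj/.
V2 /i/ – V3 /i/: /bjb/ — longest licit onset from the right is /b/, leaving /bj/ as coda.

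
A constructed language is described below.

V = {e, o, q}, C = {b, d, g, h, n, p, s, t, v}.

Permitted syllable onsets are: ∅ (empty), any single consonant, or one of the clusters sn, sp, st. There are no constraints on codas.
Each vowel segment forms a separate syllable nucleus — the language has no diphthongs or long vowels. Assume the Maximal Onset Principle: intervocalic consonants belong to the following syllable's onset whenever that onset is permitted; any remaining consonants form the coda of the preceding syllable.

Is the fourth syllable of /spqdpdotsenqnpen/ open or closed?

The vowels are q, o, e, q, e — 5 nuclei, so 5 syllables.
V1 /q/ – V2 /o/: /dpd/ splits as /dp/ + /d/ (/d/ is the longest suffix that is a licit onset).
V2 /o/ – V3 /e/: /ts/ splits as /t/ + /s/ (/s/ is the longest suffix that is a licit onset).
V3 /e/ – V4 /q/: just /n/ — single C goes to the following onset.
V4 /q/ – V5 /e/: cluster /np/ — the longest permitted-onset suffix is /p/; onset = /p/, preceding coda = /n/.
Putting it together: spqdp.dot.se.nqn.pen.
Syllable 4 is /nqn/ with coda /n/, so it is closed.

closed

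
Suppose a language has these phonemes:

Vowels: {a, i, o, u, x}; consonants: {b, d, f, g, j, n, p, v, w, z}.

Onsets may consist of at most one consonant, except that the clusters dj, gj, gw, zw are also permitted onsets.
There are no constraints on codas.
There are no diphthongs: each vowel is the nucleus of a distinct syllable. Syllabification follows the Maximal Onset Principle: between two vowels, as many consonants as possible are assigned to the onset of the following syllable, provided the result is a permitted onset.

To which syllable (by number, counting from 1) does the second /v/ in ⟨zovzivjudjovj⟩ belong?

2

Nuclei (vowels): o, i, u, o → 4 syllables.
V1 /o/ – V2 /i/: /vz/ — longest licit onset from the right is /z/, leaving /v/ as coda.
V2 /i/ – V3 /u/: cluster /vj/ — the longest permitted-onset suffix is /j/; onset = /j/, preceding coda = /v/.
V3 /u/ – V4 /o/: /dj/ is a licit onset in full, so it all attaches to the next syllable.
Putting it together: zov.ziv.ju.djovj.
The second /v/ is in the coda of syllable 2 (/ziv/).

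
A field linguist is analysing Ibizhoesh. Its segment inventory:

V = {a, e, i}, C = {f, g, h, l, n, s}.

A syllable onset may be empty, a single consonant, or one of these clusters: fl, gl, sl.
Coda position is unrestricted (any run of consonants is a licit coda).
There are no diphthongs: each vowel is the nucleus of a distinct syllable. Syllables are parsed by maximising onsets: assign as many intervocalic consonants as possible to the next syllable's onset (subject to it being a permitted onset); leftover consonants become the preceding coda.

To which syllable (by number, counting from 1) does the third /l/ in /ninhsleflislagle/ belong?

4

The vowels are i, e, i, a, e — 5 nuclei, so 5 syllables.
/i…e/ gap (V1→V2): /nhsl/ — longest licit onset from the right is /sl/, leaving /nh/ as coda.
/e…i/ gap (V2→V3): cluster /fl/ — /fl/ is itself a permitted onset, so the whole cluster goes right; preceding coda = ∅.
/i…a/ gap (V3→V4): /sl/ — entire cluster is a permitted onset → onset /sl/, coda ∅.
/a…e/ gap (V4→V5): /gl/ — entire cluster is a permitted onset → onset /gl/, coda ∅.
So the parse is ninh.sle.fli.sla.gle.
The third /l/ is in the onset of syllable 4 (/sla/).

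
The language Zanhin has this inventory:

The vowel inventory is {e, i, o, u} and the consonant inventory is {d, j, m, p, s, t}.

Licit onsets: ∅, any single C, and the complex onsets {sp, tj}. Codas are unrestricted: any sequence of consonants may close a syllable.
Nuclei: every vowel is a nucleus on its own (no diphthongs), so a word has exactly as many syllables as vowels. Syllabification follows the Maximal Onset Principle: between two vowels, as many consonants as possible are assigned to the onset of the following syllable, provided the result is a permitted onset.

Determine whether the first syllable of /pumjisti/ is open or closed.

The vowels are u, i, i — 3 nuclei, so 3 syllables.
V1 /u/ – V2 /i/: /mj/ — longest licit onset from the right is /j/, leaving /m/ as coda.
V2 /i/ – V3 /i/: /st/ splits as /s/ + /t/ (/t/ is the longest suffix that is a licit onset).
Putting it together: pum.jis.ti.
Syllable 1 is /pum/ with coda /m/, so it is closed.

closed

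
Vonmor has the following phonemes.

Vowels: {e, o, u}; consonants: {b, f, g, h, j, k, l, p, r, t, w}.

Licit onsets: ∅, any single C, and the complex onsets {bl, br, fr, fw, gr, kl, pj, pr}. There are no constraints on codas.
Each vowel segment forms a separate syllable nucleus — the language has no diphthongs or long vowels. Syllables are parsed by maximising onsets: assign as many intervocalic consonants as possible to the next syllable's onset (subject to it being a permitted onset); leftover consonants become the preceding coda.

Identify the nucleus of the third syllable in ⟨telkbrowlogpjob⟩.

o

The vowels are e, o, o, o — 4 nuclei, so 4 syllables.
The third nucleus (vowel 3 from the left) is /o/.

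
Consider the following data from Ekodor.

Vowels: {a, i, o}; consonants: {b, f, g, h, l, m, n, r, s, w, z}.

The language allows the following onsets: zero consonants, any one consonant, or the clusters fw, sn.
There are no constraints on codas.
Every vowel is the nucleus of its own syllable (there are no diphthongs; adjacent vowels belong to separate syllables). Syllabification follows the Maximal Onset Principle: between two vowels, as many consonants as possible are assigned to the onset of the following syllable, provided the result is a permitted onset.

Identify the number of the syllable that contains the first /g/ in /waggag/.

1

Nuclei (vowels): a, a → 2 syllables.
V1 /a/ – V2 /a/: cluster /gg/ — the longest permitted-onset suffix is /g/; onset = /g/, preceding coda = /g/.
Result: wag.gag.
The first /g/ is in the coda of syllable 1 (/wag/).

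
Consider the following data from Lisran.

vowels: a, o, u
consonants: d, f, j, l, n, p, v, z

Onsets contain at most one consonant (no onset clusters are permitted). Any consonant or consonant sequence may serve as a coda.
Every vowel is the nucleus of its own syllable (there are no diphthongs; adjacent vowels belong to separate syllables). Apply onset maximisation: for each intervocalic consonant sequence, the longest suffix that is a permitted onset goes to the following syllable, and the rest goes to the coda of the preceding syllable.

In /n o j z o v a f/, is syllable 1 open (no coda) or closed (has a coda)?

The vowels are o, o, a — 3 nuclei, so 3 syllables.
V1 /o/ – V2 /o/: cluster /jz/ — the longest permitted-onset suffix is /z/; onset = /z/, preceding coda = /j/.
V2 /o/ – V3 /a/: just /v/ — single C goes to the following onset.
Syllabification: noj.zo.vaf.
Syllable 1 is /noj/ with coda /j/, so it is closed.

closed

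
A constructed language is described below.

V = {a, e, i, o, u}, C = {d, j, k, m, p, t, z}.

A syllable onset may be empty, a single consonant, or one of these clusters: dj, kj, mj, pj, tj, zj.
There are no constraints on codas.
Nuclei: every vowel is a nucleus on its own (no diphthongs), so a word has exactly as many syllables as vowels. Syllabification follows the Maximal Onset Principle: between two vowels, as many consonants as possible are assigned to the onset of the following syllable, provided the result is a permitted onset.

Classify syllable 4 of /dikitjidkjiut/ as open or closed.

Nuclei (vowels): i, i, i, i, u → 5 syllables.
Between /i/ (V1) and /i/ (V2): /k/ is a single consonant, so it becomes the next onset.
Between /i/ (V2) and /i/ (V3): /tj/ — entire cluster is a permitted onset → onset /tj/, coda ∅.
Between /i/ (V3) and /i/ (V4): cluster /dkj/ — the longest permitted-onset suffix is /kj/; onset = /kj/, preceding coda = /d/.
Between /i/ (V4) and /u/ (V5): no consonants, so the boundary falls immediately after /i/.
So the parse is di.ki.tjid.kji.ut.
Syllable 4 is /kji/; it ends in its nucleus with no coda, so it is open.

open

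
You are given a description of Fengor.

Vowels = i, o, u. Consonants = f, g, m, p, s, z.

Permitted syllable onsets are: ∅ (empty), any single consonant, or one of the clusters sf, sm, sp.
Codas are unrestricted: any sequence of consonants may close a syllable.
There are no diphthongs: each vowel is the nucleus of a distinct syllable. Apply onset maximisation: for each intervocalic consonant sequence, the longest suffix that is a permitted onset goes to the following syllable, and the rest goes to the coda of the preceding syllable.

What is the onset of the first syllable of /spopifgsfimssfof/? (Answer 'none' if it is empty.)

sp

Vowels present: o, i, i, o; each is a nucleus, giving 4 syllables.
σ1/σ2 boundary: /p/ → onset of the next syllable (single consonants are always licit onsets).
σ2/σ3 boundary: /fgsf/ splits as /fg/ + /sf/ (/sf/ is the longest suffix that is a licit onset).
σ3/σ4 boundary: /mssf/ splits as /ms/ + /sf/ (/sf/ is the longest suffix that is a licit onset).
So the parse is spo.pifg.sfims.sfof.
Syllable 1 is /spo/: onset /sp/, nucleus /o/, coda ∅.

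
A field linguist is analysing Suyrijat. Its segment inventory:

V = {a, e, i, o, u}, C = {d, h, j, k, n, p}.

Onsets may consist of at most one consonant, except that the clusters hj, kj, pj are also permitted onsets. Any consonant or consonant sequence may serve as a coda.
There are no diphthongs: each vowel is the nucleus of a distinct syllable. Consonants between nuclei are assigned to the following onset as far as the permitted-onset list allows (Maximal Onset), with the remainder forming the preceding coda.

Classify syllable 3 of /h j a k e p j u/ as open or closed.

open

The vowels are a, e, u — 3 nuclei, so 3 syllables.
Between /a/ (V1) and /e/ (V2): just /k/ — single C goes to the following onset.
Between /e/ (V2) and /u/ (V3): cluster /pj/ — /pj/ is itself a permitted onset, so the whole cluster goes right; preceding coda = ∅.
So the parse is hja.ke.pju.
Syllable 3 is /pju/; it ends in its nucleus with no coda, so it is open.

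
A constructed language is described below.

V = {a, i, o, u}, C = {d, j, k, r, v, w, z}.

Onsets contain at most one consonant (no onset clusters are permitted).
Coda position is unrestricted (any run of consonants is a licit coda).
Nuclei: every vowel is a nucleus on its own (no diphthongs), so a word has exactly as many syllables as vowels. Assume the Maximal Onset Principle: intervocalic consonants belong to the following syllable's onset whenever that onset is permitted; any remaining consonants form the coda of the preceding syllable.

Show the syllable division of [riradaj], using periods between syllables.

Nuclei (vowels): i, a, a → 3 syllables.
/i…a/ gap (V1→V2): /r/ → onset of the next syllable (single consonants are always licit onsets).
/a…a/ gap (V2→V3): /d/ is a single consonant, so it becomes the next onset.

ri.ra.daj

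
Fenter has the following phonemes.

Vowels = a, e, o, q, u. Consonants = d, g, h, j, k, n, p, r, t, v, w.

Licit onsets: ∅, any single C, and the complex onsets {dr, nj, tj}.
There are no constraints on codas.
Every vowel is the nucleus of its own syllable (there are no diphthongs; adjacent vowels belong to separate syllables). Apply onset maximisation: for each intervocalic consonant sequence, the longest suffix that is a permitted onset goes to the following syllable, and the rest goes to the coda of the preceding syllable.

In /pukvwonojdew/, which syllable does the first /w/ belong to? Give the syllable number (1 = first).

Vowels present: u, o, o, e; each is a nucleus, giving 4 syllables.
σ1/σ2 boundary: /kvw/ splits as /kv/ + /w/ (/w/ is the longest suffix that is a licit onset).
σ2/σ3 boundary: /n/ is a single consonant, so it becomes the next onset.
σ3/σ4 boundary: /jd/ splits as /j/ + /d/ (/d/ is the longest suffix that is a licit onset).
So the parse is pukv.wo.noj.dew.
The first /w/ is in the onset of syllable 2 (/wo/).

2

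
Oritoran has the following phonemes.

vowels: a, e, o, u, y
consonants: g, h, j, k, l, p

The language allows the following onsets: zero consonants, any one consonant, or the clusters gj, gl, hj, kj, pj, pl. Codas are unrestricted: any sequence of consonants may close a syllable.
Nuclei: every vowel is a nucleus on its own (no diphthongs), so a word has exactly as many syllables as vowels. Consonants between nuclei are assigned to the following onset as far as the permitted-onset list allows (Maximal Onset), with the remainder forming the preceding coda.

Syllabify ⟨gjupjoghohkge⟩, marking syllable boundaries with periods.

Nuclei (vowels): u, o, o, e → 4 syllables.
/u…o/ gap (V1→V2): cluster /pj/ — /pj/ is itself a permitted onset, so the whole cluster goes right; preceding coda = ∅.
/o…o/ gap (V2→V3): /gh/ splits as /g/ + /h/ (/h/ is the longest suffix that is a licit onset).
/o…e/ gap (V3→V4): cluster /hkg/ — the longest permitted-onset suffix is /g/; onset = /g/, preceding coda = /hk/.

gju.pjog.hohk.ge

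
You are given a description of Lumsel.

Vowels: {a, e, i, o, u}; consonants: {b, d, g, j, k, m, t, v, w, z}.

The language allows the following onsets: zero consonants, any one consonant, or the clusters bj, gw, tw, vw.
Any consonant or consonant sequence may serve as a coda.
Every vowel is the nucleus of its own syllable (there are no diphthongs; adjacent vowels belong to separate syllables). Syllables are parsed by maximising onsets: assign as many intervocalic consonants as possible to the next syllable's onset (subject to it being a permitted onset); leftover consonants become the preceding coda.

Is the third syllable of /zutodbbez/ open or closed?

Nuclei (vowels): u, o, e → 3 syllables.
/u…o/ gap (V1→V2): /t/ is a single consonant, so it becomes the next onset.
/o…e/ gap (V2→V3): /dbb/; trying suffixes from longest down, /b/ is the first permitted one, so coda /db/ | onset /b/.
So the parse is zu.todb.bez.
Syllable 3 is /bez/ with coda /z/, so it is closed.

closed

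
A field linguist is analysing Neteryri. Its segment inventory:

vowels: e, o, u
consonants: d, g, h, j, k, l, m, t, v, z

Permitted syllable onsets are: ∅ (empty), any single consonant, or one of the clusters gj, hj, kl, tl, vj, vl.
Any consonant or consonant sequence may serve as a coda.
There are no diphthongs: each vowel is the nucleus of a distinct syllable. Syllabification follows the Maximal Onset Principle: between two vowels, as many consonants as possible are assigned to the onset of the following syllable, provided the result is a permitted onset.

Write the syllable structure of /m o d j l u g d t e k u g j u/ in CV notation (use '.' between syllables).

CVCC.CVCC.CV.CV.CCV

The vowels are o, u, e, u, u — 5 nuclei, so 5 syllables.
/o…u/ gap (V1→V2): /djl/ splits as /dj/ + /l/ (/l/ is the longest suffix that is a licit onset).
/u…e/ gap (V2→V3): /gdt/; trying suffixes from longest down, /t/ is the first permitted one, so coda /gd/ | onset /t/.
/e…u/ gap (V3→V4): just /k/ — single C goes to the following onset.
/u…u/ gap (V4→V5): /gj/ — entire cluster is a permitted onset → onset /gj/, coda ∅.
So the parse is modj.lugd.te.ku.gju.
Mapping each syllable to C/V: /modj/ → CVCC, /lugd/ → CVCC, /te/ → CV, /ku/ → CV, /gju/ → CCV.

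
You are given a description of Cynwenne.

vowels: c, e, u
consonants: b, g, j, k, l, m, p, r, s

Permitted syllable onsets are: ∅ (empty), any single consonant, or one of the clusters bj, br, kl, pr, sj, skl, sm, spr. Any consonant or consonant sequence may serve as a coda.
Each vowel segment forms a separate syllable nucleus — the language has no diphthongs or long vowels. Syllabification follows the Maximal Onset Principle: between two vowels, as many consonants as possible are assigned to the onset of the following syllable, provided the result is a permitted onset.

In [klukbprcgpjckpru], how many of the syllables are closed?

Nuclei (vowels): u, c, c, u → 4 syllables.
Between /u/ (V1) and /c/ (V2): /kbpr/; trying suffixes from longest down, /pr/ is the first permitted one, so coda /kb/ | onset /pr/.
Between /c/ (V2) and /c/ (V3): /gpj/ — longest licit onset from the right is /j/, leaving /gp/ as coda.
Between /c/ (V3) and /u/ (V4): /kpr/ — longest licit onset from the right is /pr/, leaving /k/ as coda.
Syllabification: klukb.prcgp.jck.pru.
Classifying each syllable: /klukb/ (closed), /prcgp/ (closed), /jck/ (closed), /pru/ (open).
Closed syllables: 3.

3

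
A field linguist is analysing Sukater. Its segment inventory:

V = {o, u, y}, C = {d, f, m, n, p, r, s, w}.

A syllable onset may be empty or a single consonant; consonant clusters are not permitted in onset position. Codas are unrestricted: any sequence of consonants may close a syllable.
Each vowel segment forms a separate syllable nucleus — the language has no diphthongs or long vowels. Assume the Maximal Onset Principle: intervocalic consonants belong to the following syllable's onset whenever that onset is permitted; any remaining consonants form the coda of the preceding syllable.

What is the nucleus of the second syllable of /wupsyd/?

y

The vowels are u, y — 2 nuclei, so 2 syllables.
The second nucleus (vowel 2 from the left) is /y/.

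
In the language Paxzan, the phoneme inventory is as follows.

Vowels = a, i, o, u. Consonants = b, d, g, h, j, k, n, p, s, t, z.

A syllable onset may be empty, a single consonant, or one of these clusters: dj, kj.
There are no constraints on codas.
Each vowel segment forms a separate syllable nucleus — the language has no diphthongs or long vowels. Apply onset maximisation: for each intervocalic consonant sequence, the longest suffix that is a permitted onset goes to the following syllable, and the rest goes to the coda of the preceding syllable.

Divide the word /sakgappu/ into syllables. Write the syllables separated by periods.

The vowels are a, a, u — 3 nuclei, so 3 syllables.
Between /a/ (V1) and /a/ (V2): /kg/ splits as /k/ + /g/ (/g/ is the longest suffix that is a licit onset).
Between /a/ (V2) and /u/ (V3): /pp/ splits as /p/ + /p/ (/p/ is the longest suffix that is a licit onset).

sak.gap.pu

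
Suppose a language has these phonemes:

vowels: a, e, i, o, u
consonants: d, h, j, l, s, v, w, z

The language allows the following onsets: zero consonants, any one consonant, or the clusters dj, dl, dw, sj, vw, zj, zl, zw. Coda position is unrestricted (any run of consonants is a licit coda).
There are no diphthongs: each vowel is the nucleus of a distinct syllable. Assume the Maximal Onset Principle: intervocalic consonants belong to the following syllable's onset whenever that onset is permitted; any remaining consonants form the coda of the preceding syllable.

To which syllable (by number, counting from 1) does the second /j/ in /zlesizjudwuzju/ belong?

The vowels are e, i, u, u, u — 5 nuclei, so 5 syllables.
V1 /e/ – V2 /i/: /s/ is a single consonant, so it becomes the next onset.
V2 /i/ – V3 /u/: cluster /zj/ — /zj/ is itself a permitted onset, so the whole cluster goes right; preceding coda = ∅.
V3 /u/ – V4 /u/: cluster /dw/ — /dw/ is itself a permitted onset, so the whole cluster goes right; preceding coda = ∅.
V4 /u/ – V5 /u/: cluster /zj/ — /zj/ is itself a permitted onset, so the whole cluster goes right; preceding coda = ∅.
Syllabification: zle.si.zju.dwu.zju.
The second /j/ is in the onset of syllable 5 (/zju/).

5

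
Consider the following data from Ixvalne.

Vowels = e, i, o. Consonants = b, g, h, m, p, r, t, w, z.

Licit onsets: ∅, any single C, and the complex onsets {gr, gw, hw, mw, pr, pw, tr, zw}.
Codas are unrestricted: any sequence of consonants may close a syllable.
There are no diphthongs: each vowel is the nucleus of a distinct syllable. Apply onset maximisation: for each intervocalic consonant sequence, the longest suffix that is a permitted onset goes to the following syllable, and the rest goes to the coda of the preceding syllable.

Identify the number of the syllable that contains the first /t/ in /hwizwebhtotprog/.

Vowels present: i, e, o, o; each is a nucleus, giving 4 syllables.
Between /i/ (V1) and /e/ (V2): cluster /zw/ — /zw/ is itself a permitted onset, so the whole cluster goes right; preceding coda = ∅.
Between /e/ (V2) and /o/ (V3): /bht/ splits as /bh/ + /t/ (/t/ is the longest suffix that is a licit onset).
Between /o/ (V3) and /o/ (V4): /tpr/ splits as /t/ + /pr/ (/pr/ is the longest suffix that is a licit onset).
So the parse is hwi.zwebh.tot.prog.
The first /t/ is in the onset of syllable 3 (/tot/).

3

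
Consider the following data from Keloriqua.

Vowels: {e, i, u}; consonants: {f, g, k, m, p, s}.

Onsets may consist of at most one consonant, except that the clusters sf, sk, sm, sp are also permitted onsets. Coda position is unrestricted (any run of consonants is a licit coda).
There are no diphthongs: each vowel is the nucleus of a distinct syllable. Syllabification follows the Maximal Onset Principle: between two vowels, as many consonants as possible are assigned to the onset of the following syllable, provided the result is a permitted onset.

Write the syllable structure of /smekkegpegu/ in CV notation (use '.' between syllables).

The vowels are e, e, e, u — 4 nuclei, so 4 syllables.
Between /e/ (V1) and /e/ (V2): /kk/; trying suffixes from longest down, /k/ is the first permitted one, so coda /k/ | onset /k/.
Between /e/ (V2) and /e/ (V3): /gp/ — longest licit onset from the right is /p/, leaving /g/ as coda.
Between /e/ (V3) and /u/ (V4): /g/ is a single consonant, so it becomes the next onset.
So the parse is smek.keg.pe.gu.
Mapping each syllable to C/V: /smek/ → CCVC, /keg/ → CVC, /pe/ → CV, /gu/ → CV.

CCVC.CVC.CV.CV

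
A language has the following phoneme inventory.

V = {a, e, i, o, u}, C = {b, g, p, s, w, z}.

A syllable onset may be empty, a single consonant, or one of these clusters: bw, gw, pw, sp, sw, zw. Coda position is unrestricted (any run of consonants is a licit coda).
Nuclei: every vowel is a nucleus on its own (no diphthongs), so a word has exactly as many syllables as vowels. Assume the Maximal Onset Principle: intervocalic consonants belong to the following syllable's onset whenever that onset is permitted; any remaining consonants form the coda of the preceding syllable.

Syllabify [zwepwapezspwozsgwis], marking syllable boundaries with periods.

zwe.pwa.pezs.pwozs.gwis

The vowels are e, a, e, o, i — 5 nuclei, so 5 syllables.
σ1/σ2 boundary: /pw/ — entire cluster is a permitted onset → onset /pw/, coda ∅.
σ2/σ3 boundary: /p/ is a single consonant, so it becomes the next onset.
σ3/σ4 boundary: cluster /zspw/ — the longest permitted-onset suffix is /pw/; onset = /pw/, preceding coda = /zs/.
σ4/σ5 boundary: /zsgw/; trying suffixes from longest down, /gw/ is the first permitted one, so coda /zs/ | onset /gw/.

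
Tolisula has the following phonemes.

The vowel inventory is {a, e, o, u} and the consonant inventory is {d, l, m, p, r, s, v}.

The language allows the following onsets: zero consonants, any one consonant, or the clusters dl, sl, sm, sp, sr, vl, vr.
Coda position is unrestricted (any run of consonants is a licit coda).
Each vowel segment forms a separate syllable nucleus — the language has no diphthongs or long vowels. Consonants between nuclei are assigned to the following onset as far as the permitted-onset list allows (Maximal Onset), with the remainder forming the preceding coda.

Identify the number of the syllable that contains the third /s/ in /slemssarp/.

2

Vowels present: e, a; each is a nucleus, giving 2 syllables.
/e…a/ gap (V1→V2): cluster /mss/ — the longest permitted-onset suffix is /s/; onset = /s/, preceding coda = /ms/.
So the parse is slems.sarp.
The third /s/ is in the onset of syllable 2 (/sarp/).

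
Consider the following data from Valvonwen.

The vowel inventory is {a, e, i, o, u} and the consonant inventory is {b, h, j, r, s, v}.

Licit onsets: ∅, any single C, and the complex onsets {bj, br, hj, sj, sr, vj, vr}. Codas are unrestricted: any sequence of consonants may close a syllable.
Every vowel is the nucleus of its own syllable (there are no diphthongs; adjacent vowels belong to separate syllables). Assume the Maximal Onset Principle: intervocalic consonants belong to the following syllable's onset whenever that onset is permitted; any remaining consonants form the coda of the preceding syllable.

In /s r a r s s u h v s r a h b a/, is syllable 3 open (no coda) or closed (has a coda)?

closed

Vowels present: a, u, a, a; each is a nucleus, giving 4 syllables.
/a…u/ gap (V1→V2): cluster /rss/ — the longest permitted-onset suffix is /s/; onset = /s/, preceding coda = /rs/.
/u…a/ gap (V2→V3): cluster /hvsr/ — the longest permitted-onset suffix is /sr/; onset = /sr/, preceding coda = /hv/.
/a…a/ gap (V3→V4): /hb/ splits as /h/ + /b/ (/b/ is the longest suffix that is a licit onset).
Putting it together: srars.suhv.srah.ba.
Syllable 3 is /srah/ with coda /h/, so it is closed.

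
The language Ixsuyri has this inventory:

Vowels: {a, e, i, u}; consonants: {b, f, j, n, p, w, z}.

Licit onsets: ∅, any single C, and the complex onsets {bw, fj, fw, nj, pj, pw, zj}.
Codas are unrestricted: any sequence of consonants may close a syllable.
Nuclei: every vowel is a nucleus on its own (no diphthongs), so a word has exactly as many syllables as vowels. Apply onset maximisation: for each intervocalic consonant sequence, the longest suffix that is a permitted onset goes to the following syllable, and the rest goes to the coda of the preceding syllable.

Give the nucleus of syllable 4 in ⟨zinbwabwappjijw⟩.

The vowels are i, a, a, i — 4 nuclei, so 4 syllables.
The fourth nucleus (vowel 4 from the left) is /i/.

i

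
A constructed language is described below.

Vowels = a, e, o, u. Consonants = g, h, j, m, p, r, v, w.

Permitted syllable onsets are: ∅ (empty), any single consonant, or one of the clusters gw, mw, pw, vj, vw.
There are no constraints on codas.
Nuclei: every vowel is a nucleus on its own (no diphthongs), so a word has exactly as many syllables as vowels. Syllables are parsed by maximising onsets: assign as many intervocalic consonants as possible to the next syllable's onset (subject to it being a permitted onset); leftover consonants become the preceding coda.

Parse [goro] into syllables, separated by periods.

The vowels are o, o — 2 nuclei, so 2 syllables.
Between /o/ (V1) and /o/ (V2): /r/ → onset of the next syllable (single consonants are always licit onsets).

go.ro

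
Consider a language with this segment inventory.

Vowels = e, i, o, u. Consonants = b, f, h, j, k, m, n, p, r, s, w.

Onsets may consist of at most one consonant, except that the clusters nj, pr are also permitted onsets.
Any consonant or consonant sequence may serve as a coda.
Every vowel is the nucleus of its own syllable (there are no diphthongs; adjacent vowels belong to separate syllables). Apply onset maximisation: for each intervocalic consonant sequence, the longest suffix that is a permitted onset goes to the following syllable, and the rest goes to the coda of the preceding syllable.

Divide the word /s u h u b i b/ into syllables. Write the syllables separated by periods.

Vowels present: u, u, i; each is a nucleus, giving 3 syllables.
/u…u/ gap (V1→V2): /h/ is a single consonant, so it becomes the next onset.
/u…i/ gap (V2→V3): just /b/ — single C goes to the following onset.

su.hu.bib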